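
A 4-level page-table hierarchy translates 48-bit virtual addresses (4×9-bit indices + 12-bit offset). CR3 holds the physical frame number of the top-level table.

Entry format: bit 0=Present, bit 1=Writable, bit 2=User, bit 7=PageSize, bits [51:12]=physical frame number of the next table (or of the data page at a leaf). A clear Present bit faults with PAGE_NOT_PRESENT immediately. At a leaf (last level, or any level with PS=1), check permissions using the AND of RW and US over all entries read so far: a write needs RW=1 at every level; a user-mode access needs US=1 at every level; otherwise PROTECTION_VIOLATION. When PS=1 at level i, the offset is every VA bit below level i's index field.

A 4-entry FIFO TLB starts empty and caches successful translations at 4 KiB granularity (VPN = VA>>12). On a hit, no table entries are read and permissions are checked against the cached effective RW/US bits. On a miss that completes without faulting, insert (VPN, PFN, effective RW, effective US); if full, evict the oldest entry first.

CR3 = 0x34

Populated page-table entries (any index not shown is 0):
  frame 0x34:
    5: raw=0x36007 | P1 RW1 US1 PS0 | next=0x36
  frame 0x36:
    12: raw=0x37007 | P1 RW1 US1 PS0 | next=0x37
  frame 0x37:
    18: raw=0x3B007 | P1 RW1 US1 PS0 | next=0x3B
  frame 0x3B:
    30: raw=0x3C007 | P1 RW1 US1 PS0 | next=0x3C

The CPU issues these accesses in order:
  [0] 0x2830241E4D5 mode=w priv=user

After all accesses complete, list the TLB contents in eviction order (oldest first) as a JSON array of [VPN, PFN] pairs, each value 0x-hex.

Walk each access:
#0 VA=0x2830241E4D5 (w,user):
  L0 @0x34[5] → 0x36007  P=1,RW=1,US=1,PS=0
  L1 @0x36[12] → 0x37007  P=1,RW=1,US=1,PS=0
  L2 @0x37[18] → 0x3B007  P=1,RW=1,US=1,PS=0
  L3 @0x3B[30] → 0x3C007  P=1,RW=1,US=1,PS=0
  ⇒ phys 0x3C4D5  [4 reads]

TLB: [["0x2830241E", "0x3C"]]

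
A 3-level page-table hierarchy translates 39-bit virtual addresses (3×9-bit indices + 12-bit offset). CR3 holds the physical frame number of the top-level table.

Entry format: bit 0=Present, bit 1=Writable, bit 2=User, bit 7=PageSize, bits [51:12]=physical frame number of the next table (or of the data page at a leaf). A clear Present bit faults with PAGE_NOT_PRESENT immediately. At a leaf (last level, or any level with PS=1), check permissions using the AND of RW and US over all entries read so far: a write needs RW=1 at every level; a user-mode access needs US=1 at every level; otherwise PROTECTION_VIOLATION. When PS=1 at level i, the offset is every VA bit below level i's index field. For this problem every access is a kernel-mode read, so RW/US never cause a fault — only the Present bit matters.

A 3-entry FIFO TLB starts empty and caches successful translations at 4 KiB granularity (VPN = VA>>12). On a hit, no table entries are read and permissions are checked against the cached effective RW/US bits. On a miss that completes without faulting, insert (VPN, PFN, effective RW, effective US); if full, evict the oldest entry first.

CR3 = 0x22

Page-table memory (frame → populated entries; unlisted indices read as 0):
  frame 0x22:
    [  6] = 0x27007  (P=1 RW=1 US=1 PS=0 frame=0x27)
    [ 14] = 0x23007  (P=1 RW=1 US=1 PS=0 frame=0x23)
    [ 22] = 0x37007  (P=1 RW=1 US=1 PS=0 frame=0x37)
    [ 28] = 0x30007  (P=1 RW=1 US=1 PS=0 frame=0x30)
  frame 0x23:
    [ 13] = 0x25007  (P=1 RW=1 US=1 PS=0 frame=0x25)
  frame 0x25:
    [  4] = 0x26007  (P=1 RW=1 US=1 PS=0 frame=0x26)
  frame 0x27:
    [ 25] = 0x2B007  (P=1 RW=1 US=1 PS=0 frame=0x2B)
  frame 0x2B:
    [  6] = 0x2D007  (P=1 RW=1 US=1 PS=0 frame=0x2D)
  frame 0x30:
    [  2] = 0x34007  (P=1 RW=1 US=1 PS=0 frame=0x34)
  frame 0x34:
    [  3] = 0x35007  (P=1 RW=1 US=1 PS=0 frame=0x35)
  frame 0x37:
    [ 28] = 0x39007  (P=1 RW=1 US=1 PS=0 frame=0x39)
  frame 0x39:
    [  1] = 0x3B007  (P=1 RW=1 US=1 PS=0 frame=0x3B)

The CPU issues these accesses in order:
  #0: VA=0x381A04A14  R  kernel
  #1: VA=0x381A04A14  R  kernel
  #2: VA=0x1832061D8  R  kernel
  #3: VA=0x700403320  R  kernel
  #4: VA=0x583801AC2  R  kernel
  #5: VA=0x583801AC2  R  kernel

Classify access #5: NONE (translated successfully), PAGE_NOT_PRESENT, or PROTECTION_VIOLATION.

Per-access translation:
#0 VA=0x381A04A14 (r,kernel):
  L0 @0x22[14] → 0x23007  P=1,RW=1,US=1,PS=0
  L1 @0x23[13] → 0x25007  P=1,RW=1,US=1,PS=0
  L2 @0x25[4] → 0x26007  P=1,RW=1,US=1,PS=0
  ✓ 0x26A14  — 3 lookups
#1 VA=0x381A04A14 (r,kernel):
  TLB hit vpn=0x381A04 → PA=0x26A14
#2 VA=0x1832061D8 (r,kernel):
  L0 @0x22[6] → 0x27007  P=1,RW=1,US=1,PS=0
  L1 @0x27[25] → 0x2B007  P=1,RW=1,US=1,PS=0
  L2 @0x2B[6] → 0x2D007  P=1,RW=1,US=1,PS=0
  ✓ 0x2D1D8  — 3 lookups
#3 VA=0x700403320 (r,kernel):
  L0 @0x22[28] → 0x30007  P=1,RW=1,US=1,PS=0
  L1 @0x30[2] → 0x34007  P=1,RW=1,US=1,PS=0
  L2 @0x34[3] → 0x35007  P=1,RW=1,US=1,PS=0
  ✓ 0x35320  — 3 lookups
#4 VA=0x583801AC2 (r,kernel):
  L0 @0x22[22] → 0x37007  P=1,RW=1,US=1,PS=0
  L1 @0x37[28] → 0x39007  P=1,RW=1,US=1,PS=0
  L2 @0x39[1] → 0x3B007  P=1,RW=1,US=1,PS=0
  ✓ 0x3BAC2  — 3 lookups
#5 VA=0x583801AC2 (r,kernel):
  TLB hit vpn=0x583801 → PA=0x3BAC2

Access #5 fault: NONE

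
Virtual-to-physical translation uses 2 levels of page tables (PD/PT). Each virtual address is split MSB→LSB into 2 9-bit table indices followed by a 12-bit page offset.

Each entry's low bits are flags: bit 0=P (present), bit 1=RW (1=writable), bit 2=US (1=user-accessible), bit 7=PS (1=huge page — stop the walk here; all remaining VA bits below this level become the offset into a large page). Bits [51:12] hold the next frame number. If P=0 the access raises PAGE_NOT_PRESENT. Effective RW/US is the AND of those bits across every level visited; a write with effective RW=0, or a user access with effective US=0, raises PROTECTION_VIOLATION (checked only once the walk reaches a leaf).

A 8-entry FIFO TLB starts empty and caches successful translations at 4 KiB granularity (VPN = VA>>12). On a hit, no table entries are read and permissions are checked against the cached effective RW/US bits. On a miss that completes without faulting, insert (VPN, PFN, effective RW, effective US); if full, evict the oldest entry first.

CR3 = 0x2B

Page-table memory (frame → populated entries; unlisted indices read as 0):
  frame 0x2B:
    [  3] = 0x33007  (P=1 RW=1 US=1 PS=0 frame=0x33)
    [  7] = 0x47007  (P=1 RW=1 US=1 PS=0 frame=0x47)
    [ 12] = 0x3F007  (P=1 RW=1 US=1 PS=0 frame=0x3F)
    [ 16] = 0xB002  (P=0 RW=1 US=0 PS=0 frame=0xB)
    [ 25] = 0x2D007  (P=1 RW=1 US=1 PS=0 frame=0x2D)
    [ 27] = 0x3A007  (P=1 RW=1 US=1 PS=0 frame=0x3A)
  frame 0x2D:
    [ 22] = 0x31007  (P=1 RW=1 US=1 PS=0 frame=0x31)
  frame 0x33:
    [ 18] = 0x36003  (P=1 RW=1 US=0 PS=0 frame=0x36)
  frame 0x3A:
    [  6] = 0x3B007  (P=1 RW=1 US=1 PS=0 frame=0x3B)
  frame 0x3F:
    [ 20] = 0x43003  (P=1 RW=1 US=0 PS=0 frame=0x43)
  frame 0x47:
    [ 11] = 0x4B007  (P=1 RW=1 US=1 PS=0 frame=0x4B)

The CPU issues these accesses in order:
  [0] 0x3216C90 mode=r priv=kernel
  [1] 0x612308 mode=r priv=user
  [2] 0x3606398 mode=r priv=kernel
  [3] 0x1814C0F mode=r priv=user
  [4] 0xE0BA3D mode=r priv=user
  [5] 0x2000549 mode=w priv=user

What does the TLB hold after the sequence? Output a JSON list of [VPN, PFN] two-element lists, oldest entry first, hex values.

Walk each access:
#0 VA=0x3216C90 (r,kernel):
  L0 @0x2B[25] → 0x2D007  P=1,RW=1,US=1,PS=0
  L1 @0x2D[22] → 0x31007  P=1,RW=1,US=1,PS=0
  → PA=0x31C90  (2 entries read)
#1 VA=0x612308 (r,user):
  L0 @0x2B[3] → 0x33007  P=1,RW=1,US=1,PS=0
  L1 @0x33[18] → 0x36003  P=1,RW=1,US=0,PS=0
  ⇒ fault: PROTECTION_VIOLATION  — 2 lookups
#2 VA=0x3606398 (r,kernel):
  L0 @0x2B[27] → 0x3A007  P=1,RW=1,US=1,PS=0
  L1 @0x3A[6] → 0x3B007  P=1,RW=1,US=1,PS=0
  → PA=0x3B398  (2 entries read)
#3 VA=0x1814C0F (r,user):
  L0 @0x2B[12] → 0x3F007  P=1,RW=1,US=1,PS=0
  L1 @0x3F[20] → 0x43003  P=1,RW=1,US=0,PS=0
  ⇒ fault: PROTECTION_VIOLATION  — 2 lookups
#4 VA=0xE0BA3D (r,user):
  L0 @0x2B[7] → 0x47007  P=1,RW=1,US=1,PS=0
  L1 @0x47[11] → 0x4B007  P=1,RW=1,US=1,PS=0
  → PA=0x4BA3D  (2 entries read)
#5 VA=0x2000549 (w,user):
  L0 @0x2B[16] → 0xB002  P=0,RW=1,US=0,PS=0
  ⇒ fault: PAGE_NOT_PRESENT  — 1 lookups

TLB: [["0x3216", "0x31"], ["0x3606", "0x3B"], ["0xE0B", "0x4B"]]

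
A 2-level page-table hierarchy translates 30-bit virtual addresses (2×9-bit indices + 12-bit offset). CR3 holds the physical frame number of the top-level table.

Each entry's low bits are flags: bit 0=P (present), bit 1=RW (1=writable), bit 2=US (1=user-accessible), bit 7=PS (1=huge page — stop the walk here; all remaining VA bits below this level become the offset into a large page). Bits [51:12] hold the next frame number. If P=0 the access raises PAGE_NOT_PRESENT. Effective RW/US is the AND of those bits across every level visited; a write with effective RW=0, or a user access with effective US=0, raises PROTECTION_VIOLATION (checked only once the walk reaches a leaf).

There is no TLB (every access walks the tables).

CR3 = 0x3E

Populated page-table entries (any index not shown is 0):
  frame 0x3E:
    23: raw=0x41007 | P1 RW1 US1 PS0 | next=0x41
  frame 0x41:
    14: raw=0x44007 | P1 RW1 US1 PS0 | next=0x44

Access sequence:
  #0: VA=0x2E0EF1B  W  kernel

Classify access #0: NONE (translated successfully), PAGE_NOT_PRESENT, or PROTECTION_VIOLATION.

Walk each access:
#0 VA=0x2E0EF1B (w,kernel):
  L0: frame=0x3E idx=23 entry=0x41007 [P=1 RW=1 US=1 PS=0]
  L1: frame=0x41 idx=14 entry=0x44007 [P=1 RW=1 US=1 PS=0]
  → PA=0x44F1B  (2 entries read)

Access #0 fault: NONE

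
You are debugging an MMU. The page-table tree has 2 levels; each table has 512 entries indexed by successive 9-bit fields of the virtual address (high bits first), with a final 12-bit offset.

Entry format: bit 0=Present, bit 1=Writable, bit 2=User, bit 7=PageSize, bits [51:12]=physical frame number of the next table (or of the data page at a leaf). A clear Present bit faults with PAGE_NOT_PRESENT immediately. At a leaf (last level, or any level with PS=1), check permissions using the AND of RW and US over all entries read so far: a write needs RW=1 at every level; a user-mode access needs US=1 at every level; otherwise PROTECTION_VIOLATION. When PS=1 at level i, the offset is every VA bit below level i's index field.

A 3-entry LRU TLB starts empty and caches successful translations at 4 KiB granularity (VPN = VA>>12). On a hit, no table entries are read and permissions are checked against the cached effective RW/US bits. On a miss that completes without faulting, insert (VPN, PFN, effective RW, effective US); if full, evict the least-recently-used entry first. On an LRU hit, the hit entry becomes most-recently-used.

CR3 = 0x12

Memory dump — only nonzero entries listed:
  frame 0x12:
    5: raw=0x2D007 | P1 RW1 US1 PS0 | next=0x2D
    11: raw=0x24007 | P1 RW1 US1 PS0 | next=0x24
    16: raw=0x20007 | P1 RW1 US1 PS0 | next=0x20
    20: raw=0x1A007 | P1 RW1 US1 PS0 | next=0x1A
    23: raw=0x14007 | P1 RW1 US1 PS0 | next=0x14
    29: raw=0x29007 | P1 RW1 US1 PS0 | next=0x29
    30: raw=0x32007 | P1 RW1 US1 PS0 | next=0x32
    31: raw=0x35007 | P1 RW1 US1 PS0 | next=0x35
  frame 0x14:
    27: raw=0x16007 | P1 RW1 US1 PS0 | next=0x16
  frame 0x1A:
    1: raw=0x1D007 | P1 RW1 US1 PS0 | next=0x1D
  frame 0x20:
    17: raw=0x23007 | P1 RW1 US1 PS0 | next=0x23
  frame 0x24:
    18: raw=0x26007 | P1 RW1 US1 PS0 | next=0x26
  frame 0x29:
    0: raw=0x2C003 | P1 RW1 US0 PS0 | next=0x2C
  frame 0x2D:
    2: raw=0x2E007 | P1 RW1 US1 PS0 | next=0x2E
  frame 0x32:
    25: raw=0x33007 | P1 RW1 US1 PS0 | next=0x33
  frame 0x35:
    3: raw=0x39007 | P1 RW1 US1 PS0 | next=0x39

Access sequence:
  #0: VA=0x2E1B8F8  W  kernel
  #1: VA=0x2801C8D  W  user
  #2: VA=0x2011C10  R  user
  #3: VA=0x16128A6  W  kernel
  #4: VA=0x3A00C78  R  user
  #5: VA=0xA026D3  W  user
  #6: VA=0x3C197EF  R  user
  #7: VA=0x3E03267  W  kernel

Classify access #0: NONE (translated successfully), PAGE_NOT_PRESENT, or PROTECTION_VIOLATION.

Walk each access:
#0 VA=0x2E1B8F8 (w,kernel):
  L0: frame=0x12 idx=23 entry=0x14007 [P=1 RW=1 US=1 PS=0]
  L1: frame=0x14 idx=27 entry=0x16007 [P=1 RW=1 US=1 PS=0]
  ✓ 0x168F8  — 2 lookups
#1 VA=0x2801C8D (w,user):
  L0: frame=0x12 idx=20 entry=0x1A007 [P=1 RW=1 US=1 PS=0]
  L1: frame=0x1A idx=1 entry=0x1D007 [P=1 RW=1 US=1 PS=0]
  ✓ 0x1DC8D  — 2 lookups
#2 VA=0x2011C10 (r,user):
  L0: frame=0x12 idx=16 entry=0x20007 [P=1 RW=1 US=1 PS=0]
  L1: frame=0x20 idx=17 entry=0x23007 [P=1 RW=1 US=1 PS=0]
  ✓ 0x23C10  — 2 lookups
#3 VA=0x16128A6 (w,kernel):
  L0: frame=0x12 idx=11 entry=0x24007 [P=1 RW=1 US=1 PS=0]
  L1: frame=0x24 idx=18 entry=0x26007 [P=1 RW=1 US=1 PS=0]
  ✓ 0x268A6  — 2 lookups
#4 VA=0x3A00C78 (r,user):
  L0: frame=0x12 idx=29 entry=0x29007 [P=1 RW=1 US=1 PS=0]
  L1: frame=0x29 idx=0 entry=0x2C003 [P=1 RW=1 US=0 PS=0]
  ⇒ fault: PROTECTION_VIOLATION  — 2 lookups
#5 VA=0xA026D3 (w,user):
  L0: frame=0x12 idx=5 entry=0x2D007 [P=1 RW=1 US=1 PS=0]
  L1: frame=0x2D idx=2 entry=0x2E007 [P=1 RW=1 US=1 PS=0]
  ✓ 0x2E6D3  — 2 lookups
#6 VA=0x3C197EF (r,user):
  L0: frame=0x12 idx=30 entry=0x32007 [P=1 RW=1 US=1 PS=0]
  L1: frame=0x32 idx=25 entry=0x33007 [P=1 RW=1 US=1 PS=0]
  ✓ 0x337EF  — 2 lookups
#7 VA=0x3E03267 (w,kernel):
  L0: frame=0x12 idx=31 entry=0x35007 [P=1 RW=1 US=1 PS=0]
  L1: frame=0x35 idx=3 entry=0x39007 [P=1 RW=1 US=1 PS=0]
  ✓ 0x39267  — 2 lookups

Access #0 fault: NONE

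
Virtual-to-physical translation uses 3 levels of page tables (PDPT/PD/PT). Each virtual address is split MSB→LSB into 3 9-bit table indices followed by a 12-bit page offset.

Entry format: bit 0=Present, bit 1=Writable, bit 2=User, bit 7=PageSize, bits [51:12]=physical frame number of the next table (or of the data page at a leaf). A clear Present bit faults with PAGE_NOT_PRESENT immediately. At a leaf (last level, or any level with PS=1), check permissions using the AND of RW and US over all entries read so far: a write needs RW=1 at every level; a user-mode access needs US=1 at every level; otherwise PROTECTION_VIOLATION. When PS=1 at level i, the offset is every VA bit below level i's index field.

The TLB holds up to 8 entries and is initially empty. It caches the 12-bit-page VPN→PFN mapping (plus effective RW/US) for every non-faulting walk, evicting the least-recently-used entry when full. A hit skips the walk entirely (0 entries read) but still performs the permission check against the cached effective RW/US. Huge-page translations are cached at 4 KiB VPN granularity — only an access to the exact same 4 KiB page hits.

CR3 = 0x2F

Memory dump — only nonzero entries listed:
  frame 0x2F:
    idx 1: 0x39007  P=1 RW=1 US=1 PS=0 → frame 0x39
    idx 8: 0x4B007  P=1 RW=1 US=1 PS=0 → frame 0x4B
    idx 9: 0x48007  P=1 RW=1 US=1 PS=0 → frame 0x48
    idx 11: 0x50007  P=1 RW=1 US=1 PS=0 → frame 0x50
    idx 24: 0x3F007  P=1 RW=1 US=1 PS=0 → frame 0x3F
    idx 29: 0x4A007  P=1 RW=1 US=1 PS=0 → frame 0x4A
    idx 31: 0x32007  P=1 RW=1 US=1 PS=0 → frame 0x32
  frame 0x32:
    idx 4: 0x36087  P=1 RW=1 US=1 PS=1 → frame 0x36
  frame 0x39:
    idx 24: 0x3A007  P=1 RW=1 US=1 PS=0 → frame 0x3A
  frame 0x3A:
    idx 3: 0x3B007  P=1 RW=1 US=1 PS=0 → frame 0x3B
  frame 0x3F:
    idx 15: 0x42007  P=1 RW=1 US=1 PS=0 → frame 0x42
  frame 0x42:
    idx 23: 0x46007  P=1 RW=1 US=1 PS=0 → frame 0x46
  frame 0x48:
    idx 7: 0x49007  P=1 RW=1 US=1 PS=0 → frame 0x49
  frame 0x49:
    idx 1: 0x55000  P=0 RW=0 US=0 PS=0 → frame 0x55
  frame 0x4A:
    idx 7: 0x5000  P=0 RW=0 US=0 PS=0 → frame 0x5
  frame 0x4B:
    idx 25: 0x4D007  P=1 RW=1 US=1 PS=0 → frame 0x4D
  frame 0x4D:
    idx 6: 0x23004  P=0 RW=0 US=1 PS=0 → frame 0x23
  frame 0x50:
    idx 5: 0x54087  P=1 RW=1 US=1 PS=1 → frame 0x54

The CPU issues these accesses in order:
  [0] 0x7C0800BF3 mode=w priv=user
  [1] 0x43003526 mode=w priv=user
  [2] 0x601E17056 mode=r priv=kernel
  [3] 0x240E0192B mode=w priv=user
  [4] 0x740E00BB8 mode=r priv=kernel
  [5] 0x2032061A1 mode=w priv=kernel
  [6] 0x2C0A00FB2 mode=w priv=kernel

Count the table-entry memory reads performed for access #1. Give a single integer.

Per-access translation:
#0 VA=0x7C0800BF3 (w,user):
  lvl0: tbl 0x2F, slot 31 ⇒ 0x32007 (P1/RW1/US1/PS0)
  lvl1: tbl 0x32, slot 4 ⇒ 0x36087 (P1/RW1/US1/PS1)
  → PA=0x36BF3 (huge @L1)  (2 entries read)
#1 VA=0x43003526 (w,user):
  lvl0: tbl 0x2F, slot 1 ⇒ 0x39007 (P1/RW1/US1/PS0)
  lvl1: tbl 0x39, slot 24 ⇒ 0x3A007 (P1/RW1/US1/PS0)
  lvl2: tbl 0x3A, slot 3 ⇒ 0x3B007 (P1/RW1/US1/PS0)
  → PA=0x3B526  (3 entries read)
#2 VA=0x601E17056 (r,kernel):
  lvl0: tbl 0x2F, slot 24 ⇒ 0x3F007 (P1/RW1/US1/PS0)
  lvl1: tbl 0x3F, slot 15 ⇒ 0x42007 (P1/RW1/US1/PS0)
  lvl2: tbl 0x42, slot 23 ⇒ 0x46007 (P1/RW1/US1/PS0)
  → PA=0x46056  (3 entries read)
#3 VA=0x240E0192B (w,user):
  lvl0: tbl 0x2F, slot 9 ⇒ 0x48007 (P1/RW1/US1/PS0)
  lvl1: tbl 0x48, slot 7 ⇒ 0x49007 (P1/RW1/US1/PS0)
  lvl2: tbl 0x49, slot 1 ⇒ 0x55000 (P0/RW0/US0/PS0)
  ✗ PAGE_NOT_PRESENT  [3 reads]
#4 VA=0x740E00BB8 (r,kernel):
  lvl0: tbl 0x2F, slot 29 ⇒ 0x4A007 (P1/RW1/US1/PS0)
  lvl1: tbl 0x4A, slot 7 ⇒ 0x5000 (P0/RW0/US0/PS0)
  ✗ PAGE_NOT_PRESENT  [2 reads]
#5 VA=0x2032061A1 (w,kernel):
  lvl0: tbl 0x2F, slot 8 ⇒ 0x4B007 (P1/RW1/US1/PS0)
  lvl1: tbl 0x4B, slot 25 ⇒ 0x4D007 (P1/RW1/US1/PS0)
  lvl2: tbl 0x4D, slot 6 ⇒ 0x23004 (P0/RW0/US1/PS0)
  ✗ PAGE_NOT_PRESENT  [3 reads]
#6 VA=0x2C0A00FB2 (w,kernel):
  lvl0: tbl 0x2F, slot 11 ⇒ 0x50007 (P1/RW1/US1/PS0)
  lvl1: tbl 0x50, slot 5 ⇒ 0x54087 (P1/RW1/US1/PS1)
  → PA=0x54FB2 (huge @L1)  (2 entries read)

Entries read for #1: 3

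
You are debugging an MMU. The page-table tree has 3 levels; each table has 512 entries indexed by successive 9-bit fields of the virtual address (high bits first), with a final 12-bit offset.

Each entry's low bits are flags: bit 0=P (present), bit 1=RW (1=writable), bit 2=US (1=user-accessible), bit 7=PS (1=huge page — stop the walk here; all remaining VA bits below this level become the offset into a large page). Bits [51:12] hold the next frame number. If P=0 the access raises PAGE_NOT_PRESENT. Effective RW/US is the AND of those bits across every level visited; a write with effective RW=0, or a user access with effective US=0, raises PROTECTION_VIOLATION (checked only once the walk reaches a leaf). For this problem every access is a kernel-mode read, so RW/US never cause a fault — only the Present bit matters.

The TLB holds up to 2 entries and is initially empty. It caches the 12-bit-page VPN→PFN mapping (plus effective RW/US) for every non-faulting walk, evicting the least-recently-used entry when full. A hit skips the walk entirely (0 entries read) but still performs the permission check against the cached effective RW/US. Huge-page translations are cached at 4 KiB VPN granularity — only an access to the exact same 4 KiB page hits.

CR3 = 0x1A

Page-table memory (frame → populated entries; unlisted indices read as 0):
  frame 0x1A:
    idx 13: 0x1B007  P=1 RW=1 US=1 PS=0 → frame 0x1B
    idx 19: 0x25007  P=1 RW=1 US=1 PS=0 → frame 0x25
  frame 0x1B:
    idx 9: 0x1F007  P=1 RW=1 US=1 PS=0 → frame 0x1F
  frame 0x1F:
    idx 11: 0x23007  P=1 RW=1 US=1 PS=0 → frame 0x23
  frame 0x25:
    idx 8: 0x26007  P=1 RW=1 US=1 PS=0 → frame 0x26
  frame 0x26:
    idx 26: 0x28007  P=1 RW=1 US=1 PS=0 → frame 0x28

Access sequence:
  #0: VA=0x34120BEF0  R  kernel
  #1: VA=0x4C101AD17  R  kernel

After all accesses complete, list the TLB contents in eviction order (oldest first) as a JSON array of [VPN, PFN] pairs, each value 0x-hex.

Walk each access:
#0 VA=0x34120BEF0 (r,kernel):
  L0 @0x1A[13] → 0x1B007  P=1,RW=1,US=1,PS=0
  L1 @0x1B[9] → 0x1F007  P=1,RW=1,US=1,PS=0
  L2 @0x1F[11] → 0x23007  P=1,RW=1,US=1,PS=0
  ⇒ phys 0x23EF0  [3 reads]
#1 VA=0x4C101AD17 (r,kernel):
  L0 @0x1A[19] → 0x25007  P=1,RW=1,US=1,PS=0
  L1 @0x25[8] → 0x26007  P=1,RW=1,US=1,PS=0
  L2 @0x26[26] → 0x28007  P=1,RW=1,US=1,PS=0
  ⇒ phys 0x28D17  [3 reads]

TLB: [["0x34120B", "0x23"], ["0x4C101A", "0x28"]]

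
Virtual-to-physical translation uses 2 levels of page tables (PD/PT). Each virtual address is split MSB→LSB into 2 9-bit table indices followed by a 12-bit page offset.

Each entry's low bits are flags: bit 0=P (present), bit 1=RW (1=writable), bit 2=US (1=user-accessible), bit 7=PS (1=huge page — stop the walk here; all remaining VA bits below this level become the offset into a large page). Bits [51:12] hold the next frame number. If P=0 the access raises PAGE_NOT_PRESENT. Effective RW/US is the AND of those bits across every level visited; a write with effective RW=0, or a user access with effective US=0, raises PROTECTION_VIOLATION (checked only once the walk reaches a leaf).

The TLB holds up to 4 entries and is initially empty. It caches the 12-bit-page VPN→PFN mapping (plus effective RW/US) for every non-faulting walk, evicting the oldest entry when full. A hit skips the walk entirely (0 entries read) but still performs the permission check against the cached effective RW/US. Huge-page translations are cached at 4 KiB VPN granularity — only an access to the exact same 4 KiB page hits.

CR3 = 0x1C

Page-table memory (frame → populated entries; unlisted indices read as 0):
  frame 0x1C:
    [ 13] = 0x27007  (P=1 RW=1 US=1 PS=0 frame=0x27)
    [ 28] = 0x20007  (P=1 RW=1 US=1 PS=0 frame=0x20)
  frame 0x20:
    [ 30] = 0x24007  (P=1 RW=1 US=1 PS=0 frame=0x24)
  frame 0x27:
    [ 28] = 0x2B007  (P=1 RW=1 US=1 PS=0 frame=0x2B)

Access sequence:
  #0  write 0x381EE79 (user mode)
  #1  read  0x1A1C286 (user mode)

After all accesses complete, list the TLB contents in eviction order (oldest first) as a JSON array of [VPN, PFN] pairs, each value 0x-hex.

Per-access translation:
#0 VA=0x381EE79 (w,user):
  L0 @0x1C[28] → 0x20007  P=1,RW=1,US=1,PS=0
  L1 @0x20[30] → 0x24007  P=1,RW=1,US=1,PS=0
  ✓ 0x24E79  — 2 lookups
#1 VA=0x1A1C286 (r,user):
  L0 @0x1C[13] → 0x27007  P=1,RW=1,US=1,PS=0
  L1 @0x27[28] → 0x2B007  P=1,RW=1,US=1,PS=0
  ✓ 0x2B286  — 2 lookups

TLB: [["0x381E", "0x24"], ["0x1A1C", "0x2B"]]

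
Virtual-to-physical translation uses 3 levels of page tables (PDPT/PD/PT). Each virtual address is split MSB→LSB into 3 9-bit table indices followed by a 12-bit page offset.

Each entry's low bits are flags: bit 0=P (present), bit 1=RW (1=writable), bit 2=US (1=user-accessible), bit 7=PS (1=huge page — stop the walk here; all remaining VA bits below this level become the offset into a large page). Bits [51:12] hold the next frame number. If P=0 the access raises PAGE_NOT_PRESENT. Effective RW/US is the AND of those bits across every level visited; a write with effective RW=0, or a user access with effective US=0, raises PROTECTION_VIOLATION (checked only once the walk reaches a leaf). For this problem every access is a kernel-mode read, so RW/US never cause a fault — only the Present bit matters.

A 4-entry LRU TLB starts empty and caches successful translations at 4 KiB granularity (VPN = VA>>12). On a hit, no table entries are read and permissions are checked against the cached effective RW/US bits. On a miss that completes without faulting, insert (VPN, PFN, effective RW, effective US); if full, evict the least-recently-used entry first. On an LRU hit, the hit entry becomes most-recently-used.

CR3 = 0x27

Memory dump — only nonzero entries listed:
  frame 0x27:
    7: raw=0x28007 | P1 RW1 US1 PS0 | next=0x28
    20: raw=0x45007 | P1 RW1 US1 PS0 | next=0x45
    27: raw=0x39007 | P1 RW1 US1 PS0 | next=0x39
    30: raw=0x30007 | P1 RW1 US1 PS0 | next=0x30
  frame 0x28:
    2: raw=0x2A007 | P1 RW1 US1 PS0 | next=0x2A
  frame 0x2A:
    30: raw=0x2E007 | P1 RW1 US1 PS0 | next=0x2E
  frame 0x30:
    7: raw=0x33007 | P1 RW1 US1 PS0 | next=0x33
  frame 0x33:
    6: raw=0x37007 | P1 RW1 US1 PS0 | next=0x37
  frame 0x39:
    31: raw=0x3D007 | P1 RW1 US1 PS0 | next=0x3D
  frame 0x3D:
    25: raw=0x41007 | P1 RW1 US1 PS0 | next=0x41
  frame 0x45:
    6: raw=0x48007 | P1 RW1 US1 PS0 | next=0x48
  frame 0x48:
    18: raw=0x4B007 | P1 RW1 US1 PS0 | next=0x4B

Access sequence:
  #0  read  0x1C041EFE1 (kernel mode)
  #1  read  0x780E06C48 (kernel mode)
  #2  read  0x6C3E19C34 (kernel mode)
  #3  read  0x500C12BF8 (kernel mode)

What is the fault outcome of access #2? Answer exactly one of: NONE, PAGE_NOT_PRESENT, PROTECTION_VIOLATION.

Walk each access:
#0 VA=0x1C041EFE1 (r,kernel):
  L0: frame=0x27 idx=7 entry=0x28007 [P=1 RW=1 US=1 PS=0]
  L1: frame=0x28 idx=2 entry=0x2A007 [P=1 RW=1 US=1 PS=0]
  L2: frame=0x2A idx=30 entry=0x2E007 [P=1 RW=1 US=1 PS=0]
  ✓ 0x2EFE1  — 3 lookups
#1 VA=0x780E06C48 (r,kernel):
  L0: frame=0x27 idx=30 entry=0x30007 [P=1 RW=1 US=1 PS=0]
  L1: frame=0x30 idx=7 entry=0x33007 [P=1 RW=1 US=1 PS=0]
  L2: frame=0x33 idx=6 entry=0x37007 [P=1 RW=1 US=1 PS=0]
  ✓ 0x37C48  — 3 lookups
#2 VA=0x6C3E19C34 (r,kernel):
  L0: frame=0x27 idx=27 entry=0x39007 [P=1 RW=1 US=1 PS=0]
  L1: frame=0x39 idx=31 entry=0x3D007 [P=1 RW=1 US=1 PS=0]
  L2: frame=0x3D idx=25 entry=0x41007 [P=1 RW=1 US=1 PS=0]
  ✓ 0x41C34  — 3 lookups
#3 VA=0x500C12BF8 (r,kernel):
  L0: frame=0x27 idx=20 entry=0x45007 [P=1 RW=1 US=1 PS=0]
  L1: frame=0x45 idx=6 entry=0x48007 [P=1 RW=1 US=1 PS=0]
  L2: frame=0x48 idx=18 entry=0x4B007 [P=1 RW=1 US=1 PS=0]
  ✓ 0x4BBF8  — 3 lookups

Access #2 fault: NONE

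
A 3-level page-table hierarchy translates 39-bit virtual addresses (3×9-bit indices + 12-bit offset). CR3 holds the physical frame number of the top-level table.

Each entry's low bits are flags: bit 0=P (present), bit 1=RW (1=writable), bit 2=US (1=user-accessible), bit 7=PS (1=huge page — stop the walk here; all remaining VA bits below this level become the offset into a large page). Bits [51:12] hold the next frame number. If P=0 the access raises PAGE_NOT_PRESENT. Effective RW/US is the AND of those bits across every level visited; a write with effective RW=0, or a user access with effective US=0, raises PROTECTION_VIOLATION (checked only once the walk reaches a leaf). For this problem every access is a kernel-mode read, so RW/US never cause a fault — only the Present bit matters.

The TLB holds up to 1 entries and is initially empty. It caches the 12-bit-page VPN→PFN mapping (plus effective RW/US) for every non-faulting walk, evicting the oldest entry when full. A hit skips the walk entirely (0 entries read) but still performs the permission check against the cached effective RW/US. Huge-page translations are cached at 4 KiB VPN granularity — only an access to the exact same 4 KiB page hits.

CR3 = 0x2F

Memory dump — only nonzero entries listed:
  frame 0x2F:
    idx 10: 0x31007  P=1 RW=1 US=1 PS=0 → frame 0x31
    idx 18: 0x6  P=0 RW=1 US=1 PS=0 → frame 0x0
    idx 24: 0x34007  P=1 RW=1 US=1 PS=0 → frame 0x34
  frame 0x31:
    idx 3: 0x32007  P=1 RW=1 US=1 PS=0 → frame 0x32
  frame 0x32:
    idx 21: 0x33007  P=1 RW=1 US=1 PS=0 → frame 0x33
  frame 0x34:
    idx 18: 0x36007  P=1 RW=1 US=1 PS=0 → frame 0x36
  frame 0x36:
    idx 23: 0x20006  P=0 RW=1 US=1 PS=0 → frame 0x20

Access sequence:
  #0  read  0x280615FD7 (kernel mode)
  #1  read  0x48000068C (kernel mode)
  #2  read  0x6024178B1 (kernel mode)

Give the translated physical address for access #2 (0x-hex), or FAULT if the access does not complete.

Walk each access:
#0 VA=0x280615FD7 (r,kernel):
  L0: frame=0x2F idx=10 entry=0x31007 [P=1 RW=1 US=1 PS=0]
  L1: frame=0x31 idx=3 entry=0x32007 [P=1 RW=1 US=1 PS=0]
  L2: frame=0x32 idx=21 entry=0x33007 [P=1 RW=1 US=1 PS=0]
  ⇒ phys 0x33FD7  [3 reads]
#1 VA=0x48000068C (r,kernel):
  L0: frame=0x2F idx=18 entry=0x6 [P=0 RW=1 US=1 PS=0]
  ✗ PAGE_NOT_PRESENT  [1 reads]
#2 VA=0x6024178B1 (r,kernel):
  L0: frame=0x2F idx=24 entry=0x34007 [P=1 RW=1 US=1 PS=0]
  L1: frame=0x34 idx=18 entry=0x36007 [P=1 RW=1 US=1 PS=0]
  L2: frame=0x36 idx=23 entry=0x20006 [P=0 RW=1 US=1 PS=0]
  ✗ PAGE_NOT_PRESENT  [3 reads]

Access #2 PA: FAULT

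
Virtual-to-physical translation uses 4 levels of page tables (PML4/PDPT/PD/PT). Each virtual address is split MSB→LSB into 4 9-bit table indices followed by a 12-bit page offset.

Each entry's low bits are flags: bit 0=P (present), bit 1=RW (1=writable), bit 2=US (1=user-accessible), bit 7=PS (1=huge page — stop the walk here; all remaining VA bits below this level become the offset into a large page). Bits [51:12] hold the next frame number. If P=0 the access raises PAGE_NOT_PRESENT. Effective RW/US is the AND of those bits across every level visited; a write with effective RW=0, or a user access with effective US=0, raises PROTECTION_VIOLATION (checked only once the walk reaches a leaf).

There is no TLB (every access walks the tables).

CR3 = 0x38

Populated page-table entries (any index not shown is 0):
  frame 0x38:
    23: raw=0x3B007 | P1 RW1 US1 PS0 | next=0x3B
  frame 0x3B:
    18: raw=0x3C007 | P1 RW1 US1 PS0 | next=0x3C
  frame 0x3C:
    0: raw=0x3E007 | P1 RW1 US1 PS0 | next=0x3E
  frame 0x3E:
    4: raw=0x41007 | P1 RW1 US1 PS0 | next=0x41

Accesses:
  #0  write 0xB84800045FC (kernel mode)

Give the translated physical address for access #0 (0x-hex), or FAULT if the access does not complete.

Trace:
#0 VA=0xB84800045FC (w,kernel):
  L0 @0x38[23] → 0x3B007  P=1,RW=1,US=1,PS=0
  L1 @0x3B[18] → 0x3C007  P=1,RW=1,US=1,PS=0
  L2 @0x3C[0] → 0x3E007  P=1,RW=1,US=1,PS=0
  L3 @0x3E[4] → 0x41007  P=1,RW=1,US=1,PS=0
  → PA=0x415FC  (4 entries read)

Access #0 PA: 0x415FC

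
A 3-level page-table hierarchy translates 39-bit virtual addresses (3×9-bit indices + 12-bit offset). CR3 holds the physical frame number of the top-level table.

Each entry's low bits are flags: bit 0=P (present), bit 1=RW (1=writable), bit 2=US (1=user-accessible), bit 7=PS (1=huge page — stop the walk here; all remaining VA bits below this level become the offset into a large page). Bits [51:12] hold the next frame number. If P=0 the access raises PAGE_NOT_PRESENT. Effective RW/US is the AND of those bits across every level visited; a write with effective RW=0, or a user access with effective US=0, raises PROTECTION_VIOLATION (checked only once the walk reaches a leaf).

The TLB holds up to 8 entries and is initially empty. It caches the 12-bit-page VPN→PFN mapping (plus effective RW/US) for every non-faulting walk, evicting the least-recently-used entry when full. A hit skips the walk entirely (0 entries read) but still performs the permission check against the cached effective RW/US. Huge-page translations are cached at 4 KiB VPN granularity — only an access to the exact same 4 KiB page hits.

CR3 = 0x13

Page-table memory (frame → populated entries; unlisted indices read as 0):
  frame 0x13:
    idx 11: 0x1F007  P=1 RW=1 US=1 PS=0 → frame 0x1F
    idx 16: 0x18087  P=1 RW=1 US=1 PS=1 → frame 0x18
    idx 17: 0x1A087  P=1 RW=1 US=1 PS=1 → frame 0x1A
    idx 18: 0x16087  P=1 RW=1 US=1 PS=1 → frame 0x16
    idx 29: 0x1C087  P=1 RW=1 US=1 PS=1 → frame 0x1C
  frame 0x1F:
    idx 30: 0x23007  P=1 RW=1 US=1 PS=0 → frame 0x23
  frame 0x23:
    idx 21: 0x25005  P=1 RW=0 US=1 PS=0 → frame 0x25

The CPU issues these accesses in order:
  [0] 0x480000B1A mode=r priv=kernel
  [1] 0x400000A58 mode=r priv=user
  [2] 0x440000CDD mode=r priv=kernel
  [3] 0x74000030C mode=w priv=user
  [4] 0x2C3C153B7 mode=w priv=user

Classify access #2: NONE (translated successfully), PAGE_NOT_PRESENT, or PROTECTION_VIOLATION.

Per-access translation:
#0 VA=0x480000B1A (r,kernel):
  lvl0: tbl 0x13, slot 18 ⇒ 0x16087 (P1/RW1/US1/PS1)
  ⇒ phys 0x16B1A (huge @L0)  [1 reads]
#1 VA=0x400000A58 (r,user):
  lvl0: tbl 0x13, slot 16 ⇒ 0x18087 (P1/RW1/US1/PS1)
  ⇒ phys 0x18A58 (huge @L0)  [1 reads]
#2 VA=0x440000CDD (r,kernel):
  lvl0: tbl 0x13, slot 17 ⇒ 0x1A087 (P1/RW1/US1/PS1)
  ⇒ phys 0x1ACDD (huge @L0)  [1 reads]
#3 VA=0x74000030C (w,user):
  lvl0: tbl 0x13, slot 29 ⇒ 0x1C087 (P1/RW1/US1/PS1)
  ⇒ phys 0x1C30C (huge @L0)  [1 reads]
#4 VA=0x2C3C153B7 (w,user):
  lvl0: tbl 0x13, slot 11 ⇒ 0x1F007 (P1/RW1/US1/PS0)
  lvl1: tbl 0x1F, slot 30 ⇒ 0x23007 (P1/RW1/US1/PS0)
  lvl2: tbl 0x23, slot 21 ⇒ 0x25005 (P1/RW0/US1/PS0)
  ✗ PROTECTION_VIOLATION  [3 reads]

Access #2 fault: NONE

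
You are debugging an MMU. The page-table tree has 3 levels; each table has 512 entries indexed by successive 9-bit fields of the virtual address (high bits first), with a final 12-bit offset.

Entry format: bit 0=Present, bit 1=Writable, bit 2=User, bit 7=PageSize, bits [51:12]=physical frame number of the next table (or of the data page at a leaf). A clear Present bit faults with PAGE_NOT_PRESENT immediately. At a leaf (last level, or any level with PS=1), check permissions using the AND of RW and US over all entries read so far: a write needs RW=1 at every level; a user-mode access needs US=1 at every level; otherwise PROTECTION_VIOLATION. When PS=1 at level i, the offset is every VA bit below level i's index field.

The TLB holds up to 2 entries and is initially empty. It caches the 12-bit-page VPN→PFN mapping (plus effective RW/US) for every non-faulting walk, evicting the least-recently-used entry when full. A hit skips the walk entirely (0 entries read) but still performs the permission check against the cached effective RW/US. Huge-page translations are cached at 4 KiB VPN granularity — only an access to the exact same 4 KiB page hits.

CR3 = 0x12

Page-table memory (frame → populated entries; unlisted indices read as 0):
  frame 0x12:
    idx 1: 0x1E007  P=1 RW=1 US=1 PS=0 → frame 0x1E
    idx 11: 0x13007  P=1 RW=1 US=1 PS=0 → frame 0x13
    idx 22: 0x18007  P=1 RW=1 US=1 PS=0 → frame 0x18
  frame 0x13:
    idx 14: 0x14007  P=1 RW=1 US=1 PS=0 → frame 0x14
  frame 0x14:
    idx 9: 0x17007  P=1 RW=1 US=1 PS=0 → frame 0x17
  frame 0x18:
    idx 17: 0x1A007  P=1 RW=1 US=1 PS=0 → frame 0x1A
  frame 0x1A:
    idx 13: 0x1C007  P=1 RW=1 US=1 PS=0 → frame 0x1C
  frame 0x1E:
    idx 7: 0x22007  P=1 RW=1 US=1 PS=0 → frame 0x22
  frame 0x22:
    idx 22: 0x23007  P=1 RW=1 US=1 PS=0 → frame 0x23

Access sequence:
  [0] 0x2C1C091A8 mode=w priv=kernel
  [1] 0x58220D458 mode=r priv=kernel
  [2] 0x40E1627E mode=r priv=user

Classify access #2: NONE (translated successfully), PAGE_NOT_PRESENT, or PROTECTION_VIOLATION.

Trace:
#0 VA=0x2C1C091A8 (w,kernel):
  L0 @0x12[11] → 0x13007  P=1,RW=1,US=1,PS=0
  L1 @0x13[14] → 0x14007  P=1,RW=1,US=1,PS=0
  L2 @0x14[9] → 0x17007  P=1,RW=1,US=1,PS=0
  ✓ 0x171A8  — 3 lookups
#1 VA=0x58220D458 (r,kernel):
  L0 @0x12[22] → 0x18007  P=1,RW=1,US=1,PS=0
  L1 @0x18[17] → 0x1A007  P=1,RW=1,US=1,PS=0
  L2 @0x1A[13] → 0x1C007  P=1,RW=1,US=1,PS=0
  ✓ 0x1C458  — 3 lookups
#2 VA=0x40E1627E (r,user):
  L0 @0x12[1] → 0x1E007  P=1,RW=1,US=1,PS=0
  L1 @0x1E[7] → 0x22007  P=1,RW=1,US=1,PS=0
  L2 @0x22[22] → 0x23007  P=1,RW=1,US=1,PS=0
  ✓ 0x2327E  — 3 lookups

Access #2 fault: NONE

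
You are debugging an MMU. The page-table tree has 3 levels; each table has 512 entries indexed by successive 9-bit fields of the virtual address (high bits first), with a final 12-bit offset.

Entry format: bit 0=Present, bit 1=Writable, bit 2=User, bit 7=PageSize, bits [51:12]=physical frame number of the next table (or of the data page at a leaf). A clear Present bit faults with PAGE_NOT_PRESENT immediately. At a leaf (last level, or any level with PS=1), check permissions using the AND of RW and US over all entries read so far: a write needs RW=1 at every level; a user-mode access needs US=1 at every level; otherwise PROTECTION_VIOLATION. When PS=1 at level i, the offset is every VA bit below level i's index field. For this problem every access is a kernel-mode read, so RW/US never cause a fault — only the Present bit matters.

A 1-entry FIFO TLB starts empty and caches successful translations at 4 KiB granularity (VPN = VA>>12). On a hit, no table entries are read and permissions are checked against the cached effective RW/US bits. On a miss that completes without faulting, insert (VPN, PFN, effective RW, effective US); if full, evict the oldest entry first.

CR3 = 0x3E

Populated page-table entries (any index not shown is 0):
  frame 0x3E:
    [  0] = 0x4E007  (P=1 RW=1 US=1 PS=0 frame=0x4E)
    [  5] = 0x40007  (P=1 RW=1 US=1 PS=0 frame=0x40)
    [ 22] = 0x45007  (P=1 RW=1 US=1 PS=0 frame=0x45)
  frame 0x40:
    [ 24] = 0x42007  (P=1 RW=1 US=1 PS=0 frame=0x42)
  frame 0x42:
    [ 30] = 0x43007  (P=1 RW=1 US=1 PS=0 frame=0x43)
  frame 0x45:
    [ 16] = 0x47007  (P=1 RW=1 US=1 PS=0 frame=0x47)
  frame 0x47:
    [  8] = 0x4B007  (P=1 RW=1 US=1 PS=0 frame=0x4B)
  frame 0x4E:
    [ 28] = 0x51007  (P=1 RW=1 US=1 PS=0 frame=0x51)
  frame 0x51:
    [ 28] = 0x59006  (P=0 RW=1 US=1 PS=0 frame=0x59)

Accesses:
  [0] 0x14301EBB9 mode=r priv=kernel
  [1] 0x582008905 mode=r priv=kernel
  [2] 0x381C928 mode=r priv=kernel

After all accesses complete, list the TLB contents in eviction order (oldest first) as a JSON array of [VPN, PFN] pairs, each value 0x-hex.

Walk each access:
#0 VA=0x14301EBB9 (r,kernel):
  L0 @0x3E[5] → 0x40007  P=1,RW=1,US=1,PS=0
  L1 @0x40[24] → 0x42007  P=1,RW=1,US=1,PS=0
  L2 @0x42[30] → 0x43007  P=1,RW=1,US=1,PS=0
  ✓ 0x43BB9  — 3 lookups
#1 VA=0x582008905 (r,kernel):
  L0 @0x3E[22] → 0x45007  P=1,RW=1,US=1,PS=0
  L1 @0x45[16] → 0x47007  P=1,RW=1,US=1,PS=0
  L2 @0x47[8] → 0x4B007  P=1,RW=1,US=1,PS=0
  ✓ 0x4B905  — 3 lookups
#2 VA=0x381C928 (r,kernel):
  L0 @0x3E[0] → 0x4E007  P=1,RW=1,US=1,PS=0
  L1 @0x4E[28] → 0x51007  P=1,RW=1,US=1,PS=0
  L2 @0x51[28] → 0x59006  P=0,RW=1,US=1,PS=0
  → PAGE_NOT_PRESENT  (3 entries read)

TLB: [["0x582008", "0x4B"]]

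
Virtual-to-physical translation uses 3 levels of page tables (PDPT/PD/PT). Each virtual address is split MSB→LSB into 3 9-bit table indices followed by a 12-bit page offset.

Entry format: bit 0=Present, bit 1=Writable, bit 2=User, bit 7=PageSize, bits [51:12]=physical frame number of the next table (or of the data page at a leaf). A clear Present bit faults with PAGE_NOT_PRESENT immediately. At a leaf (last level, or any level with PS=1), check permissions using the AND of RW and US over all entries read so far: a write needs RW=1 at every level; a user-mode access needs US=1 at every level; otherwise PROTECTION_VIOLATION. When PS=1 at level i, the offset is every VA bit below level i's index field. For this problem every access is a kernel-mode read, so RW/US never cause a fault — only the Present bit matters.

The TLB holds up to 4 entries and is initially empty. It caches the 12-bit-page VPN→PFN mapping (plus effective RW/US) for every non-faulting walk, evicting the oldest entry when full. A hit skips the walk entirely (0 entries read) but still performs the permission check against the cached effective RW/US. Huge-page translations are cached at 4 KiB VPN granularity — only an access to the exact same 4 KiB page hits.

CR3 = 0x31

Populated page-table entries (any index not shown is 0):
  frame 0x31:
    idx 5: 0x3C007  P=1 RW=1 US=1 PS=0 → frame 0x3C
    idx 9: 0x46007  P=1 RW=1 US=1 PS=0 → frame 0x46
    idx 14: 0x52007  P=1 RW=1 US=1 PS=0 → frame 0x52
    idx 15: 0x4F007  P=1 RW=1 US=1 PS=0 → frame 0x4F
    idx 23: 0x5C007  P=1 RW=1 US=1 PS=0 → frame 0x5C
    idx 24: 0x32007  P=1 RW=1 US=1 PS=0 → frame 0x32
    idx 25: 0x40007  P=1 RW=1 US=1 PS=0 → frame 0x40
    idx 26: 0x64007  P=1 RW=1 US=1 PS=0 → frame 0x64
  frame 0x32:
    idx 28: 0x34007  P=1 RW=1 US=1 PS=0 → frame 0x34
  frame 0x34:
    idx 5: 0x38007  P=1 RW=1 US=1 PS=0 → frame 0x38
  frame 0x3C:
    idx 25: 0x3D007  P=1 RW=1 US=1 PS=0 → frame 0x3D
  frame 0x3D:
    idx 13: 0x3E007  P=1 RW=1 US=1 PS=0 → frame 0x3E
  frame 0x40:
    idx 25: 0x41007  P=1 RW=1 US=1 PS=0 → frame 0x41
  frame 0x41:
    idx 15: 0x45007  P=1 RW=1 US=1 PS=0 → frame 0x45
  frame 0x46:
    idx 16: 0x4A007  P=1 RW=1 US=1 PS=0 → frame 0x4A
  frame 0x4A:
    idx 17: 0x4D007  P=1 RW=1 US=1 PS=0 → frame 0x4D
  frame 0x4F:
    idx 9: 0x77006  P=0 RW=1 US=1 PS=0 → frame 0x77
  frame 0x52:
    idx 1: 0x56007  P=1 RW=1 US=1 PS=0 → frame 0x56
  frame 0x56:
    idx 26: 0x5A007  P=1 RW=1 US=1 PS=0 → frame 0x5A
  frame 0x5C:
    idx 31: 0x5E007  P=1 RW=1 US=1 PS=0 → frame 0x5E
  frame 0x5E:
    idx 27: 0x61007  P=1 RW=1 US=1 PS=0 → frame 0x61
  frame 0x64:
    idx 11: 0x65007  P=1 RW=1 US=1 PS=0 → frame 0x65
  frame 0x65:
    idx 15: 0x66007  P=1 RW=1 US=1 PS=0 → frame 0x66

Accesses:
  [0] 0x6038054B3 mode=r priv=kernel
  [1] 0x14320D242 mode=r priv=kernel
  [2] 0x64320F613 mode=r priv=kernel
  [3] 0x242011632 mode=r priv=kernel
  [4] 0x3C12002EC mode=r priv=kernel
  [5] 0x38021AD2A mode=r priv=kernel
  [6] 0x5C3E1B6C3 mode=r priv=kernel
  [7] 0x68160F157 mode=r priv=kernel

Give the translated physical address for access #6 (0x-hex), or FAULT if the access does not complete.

Walk each access:
#0 VA=0x6038054B3 (r,kernel):
  L0: frame=0x31 idx=24 entry=0x32007 [P=1 RW=1 US=1 PS=0]
  L1: frame=0x32 idx=28 entry=0x34007 [P=1 RW=1 US=1 PS=0]
  L2: frame=0x34 idx=5 entry=0x38007 [P=1 RW=1 US=1 PS=0]
  ⇒ phys 0x384B3  [3 reads]
#1 VA=0x14320D242 (r,kernel):
  L0: frame=0x31 idx=5 entry=0x3C007 [P=1 RW=1 US=1 PS=0]
  L1: frame=0x3C idx=25 entry=0x3D007 [P=1 RW=1 US=1 PS=0]
  L2: frame=0x3D idx=13 entry=0x3E007 [P=1 RW=1 US=1 PS=0]
  ⇒ phys 0x3E242  [3 reads]
#2 VA=0x64320F613 (r,kernel):
  L0: frame=0x31 idx=25 entry=0x40007 [P=1 RW=1 US=1 PS=0]
  L1: frame=0x40 idx=25 entry=0x41007 [P=1 RW=1 US=1 PS=0]
  L2: frame=0x41 idx=15 entry=0x45007 [P=1 RW=1 US=1 PS=0]
  ⇒ phys 0x45613  [3 reads]
#3 VA=0x242011632 (r,kernel):
  L0: frame=0x31 idx=9 entry=0x46007 [P=1 RW=1 US=1 PS=0]
  L1: frame=0x46 idx=16 entry=0x4A007 [P=1 RW=1 US=1 PS=0]
  L2: frame=0x4A idx=17 entry=0x4D007 [P=1 RW=1 US=1 PS=0]
  ⇒ phys 0x4D632  [3 reads]
#4 VA=0x3C12002EC (r,kernel):
  L0: frame=0x31 idx=15 entry=0x4F007 [P=1 RW=1 US=1 PS=0]
  L1: frame=0x4F idx=9 entry=0x77006 [P=0 RW=1 US=1 PS=0]
  ✗ PAGE_NOT_PRESENT  [2 reads]
#5 VA=0x38021AD2A (r,kernel):
  L0: frame=0x31 idx=14 entry=0x52007 [P=1 RW=1 US=1 PS=0]
  L1: frame=0x52 idx=1 entry=0x56007 [P=1 RW=1 US=1 PS=0]
  L2: frame=0x56 idx=26 entry=0x5A007 [P=1 RW=1 US=1 PS=0]
  ⇒ phys 0x5AD2A  [3 reads]
#6 VA=0x5C3E1B6C3 (r,kernel):
  L0: frame=0x31 idx=23 entry=0x5C007 [P=1 RW=1 US=1 PS=0]
  L1: frame=0x5C idx=31 entry=0x5E007 [P=1 RW=1 US=1 PS=0]
  L2: frame=0x5E idx=27 entry=0x61007 [P=1 RW=1 US=1 PS=0]
  ⇒ phys 0x616C3  [3 reads]
#7 VA=0x68160F157 (r,kernel):
  L0: frame=0x31 idx=26 entry=0x64007 [P=1 RW=1 US=1 PS=0]
  L1: frame=0x64 idx=11 entry=0x65007 [P=1 RW=1 US=1 PS=0]
  L2: frame=0x65 idx=15 entry=0x66007 [P=1 RW=1 US=1 PS=0]
  ⇒ phys 0x66157  [3 reads]

Access #6 PA: 0x616C3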